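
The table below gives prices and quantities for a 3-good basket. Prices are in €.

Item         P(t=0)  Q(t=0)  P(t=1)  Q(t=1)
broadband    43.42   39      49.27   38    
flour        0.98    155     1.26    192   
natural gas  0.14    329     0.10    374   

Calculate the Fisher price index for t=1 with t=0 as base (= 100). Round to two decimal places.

113.74

Laspeyres component (base-period weights):
ΣP(t=1)Q(t=0) = 49.27×39 + 1.26×155 + 0.10×329 = 1921.53 + 195.3 + 32.9 = 2149.73
ΣP(t=0)Q(t=0) = 43.42×39 + 0.98×155 + 0.14×329 = 1693.38 + 151.9 + 46.06 = 1891.34
L = 2149.73 / 1891.34 × 100 = 113.6617
Paasche component (current-period weights):
ΣP(t=1)Q(t=1) = 49.27×38 + 1.26×192 + 0.10×374 = 1872.26 + 241.92 + 37.4 = 2151.58
ΣP(t=0)Q(t=1) = 43.42×38 + 0.98×192 + 0.14×374 = 1649.96 + 188.16 + 52.36 = 1890.48
P = 2151.58 / 1890.48 × 100 = 113.8113
Fisher = √(L × P) = √(113.6617 × 113.8113) = 113.7365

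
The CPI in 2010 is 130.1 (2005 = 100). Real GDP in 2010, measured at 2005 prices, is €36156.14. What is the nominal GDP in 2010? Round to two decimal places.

Nominal = Real × (Index/100) = 36156.14 × (130.1/100)
        = 36156.14 × 1.301 = 47039.1381

47039.14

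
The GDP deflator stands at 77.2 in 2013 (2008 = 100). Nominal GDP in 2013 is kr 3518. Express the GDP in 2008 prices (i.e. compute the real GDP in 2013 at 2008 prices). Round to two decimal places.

Real = Nominal ÷ (Index/100) = 3518 ÷ (77.2/100)
     = 3518 ÷ 0.772 = 4556.9948

4556.99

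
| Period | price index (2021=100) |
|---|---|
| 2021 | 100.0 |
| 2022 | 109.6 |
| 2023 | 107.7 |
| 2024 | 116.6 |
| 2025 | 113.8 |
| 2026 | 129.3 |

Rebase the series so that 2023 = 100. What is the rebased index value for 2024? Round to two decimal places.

108.26

Rebased(2024) = 116.6 / 107.7 × 100 = 108.2637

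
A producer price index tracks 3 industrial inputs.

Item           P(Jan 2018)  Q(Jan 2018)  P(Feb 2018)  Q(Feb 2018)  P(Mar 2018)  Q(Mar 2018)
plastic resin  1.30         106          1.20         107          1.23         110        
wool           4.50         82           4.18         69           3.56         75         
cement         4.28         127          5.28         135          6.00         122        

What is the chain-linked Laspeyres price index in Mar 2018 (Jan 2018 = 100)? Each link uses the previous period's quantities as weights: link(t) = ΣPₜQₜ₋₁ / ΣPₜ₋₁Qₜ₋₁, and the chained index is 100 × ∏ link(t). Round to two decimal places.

114.12

Link Jan 2018→Feb 2018:
ΣP(Feb 2018)Q(Jan 2018) = 1.20×106 + 4.18×82 + 5.28×127 = 127.2 + 342.76 + 670.56 = 1140.52
ΣP(Jan 2018)Q(Jan 2018) = 1.30×106 + 4.50×82 + 4.28×127 = 137.8 + 369 + 543.56 = 1050.36
link = 1140.52/1050.36 = 1.085837
Link Feb 2018→Mar 2018:
ΣP(Mar 2018)Q(Feb 2018) = 1.23×107 + 3.56×69 + 6.00×135 = 131.61 + 245.64 + 810 = 1187.25
ΣP(Feb 2018)Q(Feb 2018) = 1.20×107 + 4.18×69 + 5.28×135 = 128.4 + 288.42 + 712.8 = 1129.62
link = 1187.25/1129.62 = 1.051017
Chained index = 100 × 1.085837 × 1.051017 = 114.1234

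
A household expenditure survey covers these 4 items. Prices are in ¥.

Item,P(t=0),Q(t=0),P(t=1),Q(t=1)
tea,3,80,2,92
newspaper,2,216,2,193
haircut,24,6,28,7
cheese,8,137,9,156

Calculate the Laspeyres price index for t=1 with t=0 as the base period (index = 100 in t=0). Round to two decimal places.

104.24

Laspeyres price index uses base-period quantities as weights.
ΣP(t=1)·Q(t=0) = 2×80 + 2×216 + 28×6 + 9×137 = 160 + 432 + 168 + 1233 = 1993
ΣP(t=0)·Q(t=0) = 3×80 + 2×216 + 24×6 + 8×137 = 240 + 432 + 144 + 1096 = 1912
Index = 1993 / 1912 × 100 = 104.2364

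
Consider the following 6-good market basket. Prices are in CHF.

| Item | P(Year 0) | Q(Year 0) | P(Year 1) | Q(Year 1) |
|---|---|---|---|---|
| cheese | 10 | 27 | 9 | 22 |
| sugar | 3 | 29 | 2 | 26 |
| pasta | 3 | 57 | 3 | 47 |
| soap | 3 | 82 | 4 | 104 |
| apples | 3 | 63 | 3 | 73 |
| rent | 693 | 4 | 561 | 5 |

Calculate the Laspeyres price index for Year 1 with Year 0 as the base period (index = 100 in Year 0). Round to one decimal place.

Laspeyres price index uses base-period quantities as weights.
ΣP(Year 1)·Q(Year 0) = 9×27 + 2×29 + 3×57 + 4×82 + 3×63 + 561×4 = 243 + 58 + 171 + 328 + 189 + 2244 = 3233
ΣP(Year 0)·Q(Year 0) = 10×27 + 3×29 + 3×57 + 3×82 + 3×63 + 693×4 = 270 + 87 + 171 + 246 + 189 + 2772 = 3735
Index = 3233 / 3735 × 100 = 86.5596

86.6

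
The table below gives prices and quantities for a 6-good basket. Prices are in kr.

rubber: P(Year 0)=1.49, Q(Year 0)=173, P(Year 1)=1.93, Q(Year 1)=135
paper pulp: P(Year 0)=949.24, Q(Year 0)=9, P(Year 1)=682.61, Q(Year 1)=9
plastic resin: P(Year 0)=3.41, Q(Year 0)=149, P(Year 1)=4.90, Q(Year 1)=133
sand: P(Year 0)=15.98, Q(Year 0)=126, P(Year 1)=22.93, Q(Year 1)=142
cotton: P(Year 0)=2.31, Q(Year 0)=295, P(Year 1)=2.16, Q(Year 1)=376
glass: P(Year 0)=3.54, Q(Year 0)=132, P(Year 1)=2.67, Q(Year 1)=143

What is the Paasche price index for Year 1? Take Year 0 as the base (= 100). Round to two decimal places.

Paasche price index uses current-period quantities as weights.
ΣP(Year 1)·Q(Year 1) = 1.93×135 + 682.61×9 + 4.90×133 + 22.93×142 + 2.16×376 + 2.67×143 = 260.55 + 6143.49 + 651.7 + 3256.06 + 812.16 + 381.81 = 11505.77
ΣP(Year 0)·Q(Year 1) = 1.49×135 + 949.24×9 + 3.41×133 + 15.98×142 + 2.31×376 + 3.54×143 = 201.15 + 8543.16 + 453.53 + 2269.16 + 868.56 + 506.22 = 12841.78
Index = 11505.77 / 12841.78 × 100 = 89.5964

89.60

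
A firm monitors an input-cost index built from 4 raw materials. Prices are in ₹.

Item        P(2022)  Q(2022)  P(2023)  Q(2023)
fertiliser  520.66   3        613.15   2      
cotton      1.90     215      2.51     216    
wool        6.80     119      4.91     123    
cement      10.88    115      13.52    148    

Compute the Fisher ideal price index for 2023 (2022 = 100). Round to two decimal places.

Laspeyres component (base-period weights):
ΣP(2023)Q(2022) = 613.15×3 + 2.51×215 + 4.91×119 + 13.52×115 = 1839.45 + 539.65 + 584.29 + 1554.8 = 4518.19
ΣP(2022)Q(2022) = 520.66×3 + 1.90×215 + 6.80×119 + 10.88×115 = 1561.98 + 408.5 + 809.2 + 1251.2 = 4030.88
L = 4518.19 / 4030.88 × 100 = 112.0894
Paasche component (current-period weights):
ΣP(2023)Q(2023) = 613.15×2 + 2.51×216 + 4.91×123 + 13.52×148 = 1226.3 + 542.16 + 603.93 + 2000.96 = 4373.35
ΣP(2022)Q(2023) = 520.66×2 + 1.90×216 + 6.80×123 + 10.88×148 = 1041.32 + 410.4 + 836.4 + 1610.24 = 3898.36
P = 4373.35 / 3898.36 × 100 = 112.1844
Fisher = √(L × P) = √(112.0894 × 112.1844) = 112.1369

112.14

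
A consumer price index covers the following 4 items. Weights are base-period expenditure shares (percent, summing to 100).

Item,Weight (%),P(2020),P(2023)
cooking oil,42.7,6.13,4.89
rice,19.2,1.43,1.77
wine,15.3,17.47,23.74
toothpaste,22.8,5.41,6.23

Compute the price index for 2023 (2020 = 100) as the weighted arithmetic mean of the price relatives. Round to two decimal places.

cooking oil: 42.7 × (4.89/6.13) = 42.7 × 0.797716 = 34.0625
rice: 19.2 × (1.77/1.43) = 19.2 × 1.237762 = 23.7650
wine: 15.3 × (23.74/17.47) = 15.3 × 1.358901 = 20.7912
toothpaste: 22.8 × (6.23/5.41) = 22.8 × 1.151571 = 26.2558
Index = Σ wᵢ·(p₁ᵢ/p₀ᵢ) = 34.0625 + 23.7650 + 20.7912 + 26.2558 = 104.8745

104.87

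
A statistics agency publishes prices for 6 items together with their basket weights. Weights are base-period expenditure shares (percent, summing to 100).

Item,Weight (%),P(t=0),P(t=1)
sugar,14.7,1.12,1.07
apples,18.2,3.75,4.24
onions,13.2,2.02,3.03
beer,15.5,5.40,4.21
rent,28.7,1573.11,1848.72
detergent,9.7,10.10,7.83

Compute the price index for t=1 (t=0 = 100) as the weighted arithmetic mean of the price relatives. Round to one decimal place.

107.8

sugar: 14.7 × (1.07/1.12) = 14.7 × 0.955357 = 14.0437
apples: 18.2 × (4.24/3.75) = 18.2 × 1.130667 = 20.5781
onions: 13.2 × (3.03/2.02) = 13.2 × 1.500000 = 19.8000
beer: 15.5 × (4.21/5.40) = 15.5 × 0.779630 = 12.0843
rent: 28.7 × (1848.72/1573.11) = 28.7 × 1.175201 = 33.7283
detergent: 9.7 × (7.83/10.10) = 9.7 × 0.775248 = 7.5199
Index = Σ wᵢ·(p₁ᵢ/p₀ᵢ) = 14.0437 + 20.5781 + 19.8000 + 12.0843 + 33.7283 + 7.5199 = 107.7543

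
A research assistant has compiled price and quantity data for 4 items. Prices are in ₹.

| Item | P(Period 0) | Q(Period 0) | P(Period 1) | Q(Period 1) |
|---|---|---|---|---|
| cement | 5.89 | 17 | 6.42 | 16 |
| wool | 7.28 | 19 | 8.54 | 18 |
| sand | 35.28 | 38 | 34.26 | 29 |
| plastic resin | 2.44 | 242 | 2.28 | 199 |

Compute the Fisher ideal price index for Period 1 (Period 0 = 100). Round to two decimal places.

Laspeyres component (base-period weights):
ΣP(Period 1)Q(Period 0) = 6.42×17 + 8.54×19 + 34.26×38 + 2.28×242 = 109.14 + 162.26 + 1301.88 + 551.76 = 2125.04
ΣP(Period 0)Q(Period 0) = 5.89×17 + 7.28×19 + 35.28×38 + 2.44×242 = 100.13 + 138.32 + 1340.64 + 590.48 = 2169.57
L = 2125.04 / 2169.57 × 100 = 97.9475
Paasche component (current-period weights):
ΣP(Period 1)Q(Period 1) = 6.42×16 + 8.54×18 + 34.26×29 + 2.28×199 = 102.72 + 153.72 + 993.54 + 453.72 = 1703.7
ΣP(Period 0)Q(Period 1) = 5.89×16 + 7.28×18 + 35.28×29 + 2.44×199 = 94.24 + 131.04 + 1023.12 + 485.56 = 1733.96
P = 1703.7 / 1733.96 × 100 = 98.2549
Fisher = √(L × P) = √(97.9475 × 98.2549) = 98.1011

98.10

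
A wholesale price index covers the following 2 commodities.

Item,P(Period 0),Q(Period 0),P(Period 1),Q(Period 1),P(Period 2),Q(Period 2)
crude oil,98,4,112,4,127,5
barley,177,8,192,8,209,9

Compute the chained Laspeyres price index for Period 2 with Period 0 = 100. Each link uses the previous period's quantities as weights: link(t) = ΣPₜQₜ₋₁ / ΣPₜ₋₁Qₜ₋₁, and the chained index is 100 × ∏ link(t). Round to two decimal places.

120.58

Link Period 0→Period 1:
ΣP(Period 1)Q(Period 0) = 112×4 + 192×8 = 448 + 1536 = 1984
ΣP(Period 0)Q(Period 0) = 98×4 + 177×8 = 392 + 1416 = 1808
link = 1984/1808 = 1.097345
Link Period 1→Period 2:
ΣP(Period 2)Q(Period 1) = 127×4 + 209×8 = 508 + 1672 = 2180
ΣP(Period 1)Q(Period 1) = 112×4 + 192×8 = 448 + 1536 = 1984
link = 2180/1984 = 1.098790
Chained index = 100 × 1.097345 × 1.098790 = 120.5752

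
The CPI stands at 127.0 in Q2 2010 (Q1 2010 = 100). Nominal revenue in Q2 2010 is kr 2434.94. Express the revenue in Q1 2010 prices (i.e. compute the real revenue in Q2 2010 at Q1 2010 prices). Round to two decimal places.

Real = Nominal ÷ (Index/100) = 2434.94 ÷ (127.0/100)
     = 2434.94 ÷ 1.270 = 1917.2756

1917.28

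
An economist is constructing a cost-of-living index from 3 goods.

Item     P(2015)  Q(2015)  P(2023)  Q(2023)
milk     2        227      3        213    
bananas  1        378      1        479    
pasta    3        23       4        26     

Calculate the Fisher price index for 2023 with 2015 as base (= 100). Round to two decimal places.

126.02

Laspeyres component (base-period weights):
ΣP(2023)Q(2015) = 3×227 + 1×378 + 4×23 = 681 + 378 + 92 = 1151
ΣP(2015)Q(2015) = 2×227 + 1×378 + 3×23 = 454 + 378 + 69 = 901
L = 1151 / 901 × 100 = 127.7469
Paasche component (current-period weights):
ΣP(2023)Q(2023) = 3×213 + 1×479 + 4×26 = 639 + 479 + 104 = 1222
ΣP(2015)Q(2023) = 2×213 + 1×479 + 3×26 = 426 + 479 + 78 = 983
P = 1222 / 983 × 100 = 124.3133
Fisher = √(L × P) = √(127.7469 × 124.3133) = 126.0184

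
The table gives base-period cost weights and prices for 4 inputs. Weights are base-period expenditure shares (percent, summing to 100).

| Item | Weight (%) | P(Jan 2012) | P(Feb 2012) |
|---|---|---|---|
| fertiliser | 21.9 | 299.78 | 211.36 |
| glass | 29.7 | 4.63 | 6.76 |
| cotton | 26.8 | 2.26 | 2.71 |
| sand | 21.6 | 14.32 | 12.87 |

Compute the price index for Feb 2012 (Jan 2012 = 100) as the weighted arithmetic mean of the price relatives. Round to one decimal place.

fertiliser: 21.9 × (211.36/299.78) = 21.9 × 0.705050 = 15.4406
glass: 29.7 × (6.76/4.63) = 29.7 × 1.460043 = 43.3633
cotton: 26.8 × (2.71/2.26) = 26.8 × 1.199115 = 32.1363
sand: 21.6 × (12.87/14.32) = 21.6 × 0.898743 = 19.4128
Index = Σ wᵢ·(p₁ᵢ/p₀ᵢ) = 15.4406 + 43.3633 + 32.1363 + 19.4128 = 110.3530

110.4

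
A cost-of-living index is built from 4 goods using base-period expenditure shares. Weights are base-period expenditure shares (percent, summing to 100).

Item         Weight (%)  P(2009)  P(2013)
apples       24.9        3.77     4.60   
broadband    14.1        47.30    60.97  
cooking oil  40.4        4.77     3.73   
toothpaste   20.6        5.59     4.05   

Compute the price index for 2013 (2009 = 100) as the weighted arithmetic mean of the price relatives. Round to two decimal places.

apples: 24.9 × (4.60/3.77) = 24.9 × 1.220159 = 30.3820
broadband: 14.1 × (60.97/47.30) = 14.1 × 1.289006 = 18.1750
cooking oil: 40.4 × (3.73/4.77) = 40.4 × 0.781971 = 31.5916
toothpaste: 20.6 × (4.05/5.59) = 20.6 × 0.724508 = 14.9249
Index = Σ wᵢ·(p₁ᵢ/p₀ᵢ) = 30.3820 + 18.1750 + 31.5916 + 14.9249 = 95.0734

95.07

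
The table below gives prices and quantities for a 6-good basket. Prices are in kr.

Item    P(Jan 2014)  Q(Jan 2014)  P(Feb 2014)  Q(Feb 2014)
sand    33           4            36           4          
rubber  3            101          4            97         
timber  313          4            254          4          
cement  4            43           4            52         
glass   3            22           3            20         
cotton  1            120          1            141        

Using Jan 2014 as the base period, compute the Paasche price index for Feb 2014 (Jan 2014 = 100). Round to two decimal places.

93.91

Paasche price index uses current-period quantities as weights.
ΣP(Feb 2014)·Q(Feb 2014) = 36×4 + 4×97 + 254×4 + 4×52 + 3×20 + 1×141 = 144 + 388 + 1016 + 208 + 60 + 141 = 1957
ΣP(Jan 2014)·Q(Feb 2014) = 33×4 + 3×97 + 313×4 + 4×52 + 3×20 + 1×141 = 132 + 291 + 1252 + 208 + 60 + 141 = 2084
Index = 1957 / 2084 × 100 = 93.9060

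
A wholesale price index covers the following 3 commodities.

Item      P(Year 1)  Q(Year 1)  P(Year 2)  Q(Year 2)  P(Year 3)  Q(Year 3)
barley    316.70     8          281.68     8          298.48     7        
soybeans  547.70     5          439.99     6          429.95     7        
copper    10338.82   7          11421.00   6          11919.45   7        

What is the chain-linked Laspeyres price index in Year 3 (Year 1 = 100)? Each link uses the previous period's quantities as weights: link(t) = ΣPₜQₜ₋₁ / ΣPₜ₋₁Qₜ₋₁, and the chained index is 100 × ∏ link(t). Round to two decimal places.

113.24

Link Year 1→Year 2:
ΣP(Year 2)Q(Year 1) = 281.68×8 + 439.99×5 + 11421.00×7 = 2253.44 + 2199.95 + 79947 = 84400.39
ΣP(Year 1)Q(Year 1) = 316.70×8 + 547.70×5 + 10338.82×7 = 2533.6 + 2738.5 + 72371.74 = 77643.84
link = 84400.39/77643.84 = 1.087020
Link Year 2→Year 3:
ΣP(Year 3)Q(Year 2) = 298.48×8 + 429.95×6 + 11919.45×6 = 2387.84 + 2579.7 + 71516.7 = 76484.24
ΣP(Year 2)Q(Year 2) = 281.68×8 + 439.99×6 + 11421.00×6 = 2253.44 + 2639.94 + 68526 = 73419.38
link = 76484.24/73419.38 = 1.041745
Chained index = 100 × 1.087020 × 1.041745 = 113.2397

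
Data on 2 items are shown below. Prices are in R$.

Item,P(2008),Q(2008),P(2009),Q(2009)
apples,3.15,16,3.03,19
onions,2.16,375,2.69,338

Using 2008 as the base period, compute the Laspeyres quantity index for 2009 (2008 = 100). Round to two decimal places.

91.81

Laspeyres quantity index uses base-period prices as weights.
ΣP(2008)·Q(2009) = 3.15×19 + 2.16×338 = 59.85 + 730.08 = 789.93
ΣP(2008)·Q(2008) = 3.15×16 + 2.16×375 = 50.4 + 810 = 860.4
Index = 789.93 / 860.4 × 100 = 91.8096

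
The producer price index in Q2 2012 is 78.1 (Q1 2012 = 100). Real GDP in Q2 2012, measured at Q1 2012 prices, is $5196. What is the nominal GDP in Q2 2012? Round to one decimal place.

4058.1

Nominal = Real × (Index/100) = 5196 × (78.1/100)
        = 5196 × 0.781 = 4058.0760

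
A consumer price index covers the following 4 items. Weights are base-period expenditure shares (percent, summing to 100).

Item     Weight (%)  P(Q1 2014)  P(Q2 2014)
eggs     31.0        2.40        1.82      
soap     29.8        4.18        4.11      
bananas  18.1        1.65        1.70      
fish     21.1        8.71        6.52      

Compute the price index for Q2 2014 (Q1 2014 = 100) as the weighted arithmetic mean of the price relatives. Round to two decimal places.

eggs: 31.0 × (1.82/2.40) = 31.0 × 0.758333 = 23.5083
soap: 29.8 × (4.11/4.18) = 29.8 × 0.983254 = 29.3010
bananas: 18.1 × (1.70/1.65) = 18.1 × 1.030303 = 18.6485
fish: 21.1 × (6.52/8.71) = 21.1 × 0.748565 = 15.7947
Index = Σ wᵢ·(p₁ᵢ/p₀ᵢ) = 23.5083 + 29.3010 + 18.6485 + 15.7947 = 87.2525

87.25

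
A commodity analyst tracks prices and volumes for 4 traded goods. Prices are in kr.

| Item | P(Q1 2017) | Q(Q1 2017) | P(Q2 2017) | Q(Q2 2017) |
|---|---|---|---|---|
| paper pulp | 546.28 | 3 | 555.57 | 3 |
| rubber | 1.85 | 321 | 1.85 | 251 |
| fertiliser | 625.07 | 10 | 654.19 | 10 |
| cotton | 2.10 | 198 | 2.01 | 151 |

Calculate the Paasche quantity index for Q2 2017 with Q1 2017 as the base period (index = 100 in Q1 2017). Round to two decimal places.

Paasche quantity index uses current-period prices as weights.
ΣP(Q2 2017)·Q(Q2 2017) = 555.57×3 + 1.85×251 + 654.19×10 + 2.01×151 = 1666.71 + 464.35 + 6541.9 + 303.51 = 8976.47
ΣP(Q2 2017)·Q(Q1 2017) = 555.57×3 + 1.85×321 + 654.19×10 + 2.01×198 = 1666.71 + 593.85 + 6541.9 + 397.98 = 9200.44
Index = 8976.47 / 9200.44 × 100 = 97.5657

97.57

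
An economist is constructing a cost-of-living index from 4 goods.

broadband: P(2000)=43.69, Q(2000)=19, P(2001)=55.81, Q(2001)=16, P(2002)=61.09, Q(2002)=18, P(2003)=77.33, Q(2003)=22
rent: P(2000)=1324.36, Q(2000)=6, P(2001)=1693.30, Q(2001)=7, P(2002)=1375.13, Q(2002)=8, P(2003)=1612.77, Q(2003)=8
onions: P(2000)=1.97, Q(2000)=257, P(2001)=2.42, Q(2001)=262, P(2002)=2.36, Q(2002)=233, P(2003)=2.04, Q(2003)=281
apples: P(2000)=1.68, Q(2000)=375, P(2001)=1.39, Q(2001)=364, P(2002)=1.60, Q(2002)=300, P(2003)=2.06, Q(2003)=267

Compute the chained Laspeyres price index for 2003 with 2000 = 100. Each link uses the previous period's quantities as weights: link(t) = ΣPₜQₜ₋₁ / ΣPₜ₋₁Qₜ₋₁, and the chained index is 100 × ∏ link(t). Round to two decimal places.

124.25

Link 2000→2001:
ΣP(2001)Q(2000) = 55.81×19 + 1693.30×6 + 2.42×257 + 1.39×375 = 1060.39 + 10159.8 + 621.94 + 521.25 = 12363.38
ΣP(2000)Q(2000) = 43.69×19 + 1324.36×6 + 1.97×257 + 1.68×375 = 830.11 + 7946.16 + 506.29 + 630 = 9912.56
link = 12363.38/9912.56 = 1.247244
Link 2001→2002:
ΣP(2002)Q(2001) = 61.09×16 + 1375.13×7 + 2.36×262 + 1.60×364 = 977.44 + 9625.91 + 618.32 + 582.4 = 11804.07
ΣP(2001)Q(2001) = 55.81×16 + 1693.30×7 + 2.42×262 + 1.39×364 = 892.96 + 11853.1 + 634.04 + 505.96 = 13886.06
link = 11804.07/13886.06 = 0.850066
Link 2002→2003:
ΣP(2003)Q(2002) = 77.33×18 + 1612.77×8 + 2.04×233 + 2.06×300 = 1391.94 + 12902.16 + 475.32 + 618 = 15387.42
ΣP(2002)Q(2002) = 61.09×18 + 1375.13×8 + 2.36×233 + 1.60×300 = 1099.62 + 11001.04 + 549.88 + 480 = 13130.54
link = 15387.42/13130.54 = 1.171880
Chained index = 100 × 1.247244 × 0.850066 × 1.171880 = 124.2474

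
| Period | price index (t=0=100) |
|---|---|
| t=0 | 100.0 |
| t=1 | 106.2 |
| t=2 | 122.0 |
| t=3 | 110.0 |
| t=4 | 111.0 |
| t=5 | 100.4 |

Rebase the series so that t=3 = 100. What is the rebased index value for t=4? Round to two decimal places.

Rebased(t=4) = 111.0 / 110.0 × 100 = 100.9091

100.91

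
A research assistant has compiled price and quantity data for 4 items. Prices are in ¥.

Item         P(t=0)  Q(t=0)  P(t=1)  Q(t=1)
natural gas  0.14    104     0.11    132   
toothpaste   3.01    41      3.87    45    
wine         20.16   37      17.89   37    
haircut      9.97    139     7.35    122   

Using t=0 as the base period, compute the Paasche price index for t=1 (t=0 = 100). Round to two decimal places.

82.57

Paasche price index uses current-period quantities as weights.
ΣP(t=1)·Q(t=1) = 0.11×132 + 3.87×45 + 17.89×37 + 7.35×122 = 14.52 + 174.15 + 661.93 + 896.7 = 1747.3
ΣP(t=0)·Q(t=1) = 0.14×132 + 3.01×45 + 20.16×37 + 9.97×122 = 18.48 + 135.45 + 745.92 + 1216.34 = 2116.19
Index = 1747.3 / 2116.19 × 100 = 82.5682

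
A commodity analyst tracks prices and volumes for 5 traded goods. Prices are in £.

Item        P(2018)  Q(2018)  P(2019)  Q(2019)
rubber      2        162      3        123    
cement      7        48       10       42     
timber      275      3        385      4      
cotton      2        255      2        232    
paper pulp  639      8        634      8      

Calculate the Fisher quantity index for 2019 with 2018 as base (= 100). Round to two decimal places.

101.82

Laspeyres component (base-period weights):
ΣP(2018)Q(2019) = 2×123 + 7×42 + 275×4 + 2×232 + 639×8 = 246 + 294 + 1100 + 464 + 5112 = 7216
ΣP(2018)Q(2018) = 2×162 + 7×48 + 275×3 + 2×255 + 639×8 = 324 + 336 + 825 + 510 + 5112 = 7107
L = 7216 / 7107 × 100 = 101.5337
Paasche component (current-period weights):
ΣP(2019)Q(2019) = 3×123 + 10×42 + 385×4 + 2×232 + 634×8 = 369 + 420 + 1540 + 464 + 5072 = 7865
ΣP(2019)Q(2018) = 3×162 + 10×48 + 385×3 + 2×255 + 634×8 = 486 + 480 + 1155 + 510 + 5072 = 7703
P = 7865 / 7703 × 100 = 102.1031
Fisher = √(L × P) = √(101.5337 × 102.1031) = 101.8180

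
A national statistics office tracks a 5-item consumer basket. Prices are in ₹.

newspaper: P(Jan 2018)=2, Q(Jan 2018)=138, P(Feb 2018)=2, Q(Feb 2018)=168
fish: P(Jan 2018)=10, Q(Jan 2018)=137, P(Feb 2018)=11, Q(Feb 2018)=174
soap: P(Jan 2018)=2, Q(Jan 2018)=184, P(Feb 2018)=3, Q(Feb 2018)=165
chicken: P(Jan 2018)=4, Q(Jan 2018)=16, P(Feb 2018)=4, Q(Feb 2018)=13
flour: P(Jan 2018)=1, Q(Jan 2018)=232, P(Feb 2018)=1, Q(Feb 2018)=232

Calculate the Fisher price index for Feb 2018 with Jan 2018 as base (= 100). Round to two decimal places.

113.25

Laspeyres component (base-period weights):
ΣP(Feb 2018)Q(Jan 2018) = 2×138 + 11×137 + 3×184 + 4×16 + 1×232 = 276 + 1507 + 552 + 64 + 232 = 2631
ΣP(Jan 2018)Q(Jan 2018) = 2×138 + 10×137 + 2×184 + 4×16 + 1×232 = 276 + 1370 + 368 + 64 + 232 = 2310
L = 2631 / 2310 × 100 = 113.8961
Paasche component (current-period weights):
ΣP(Feb 2018)Q(Feb 2018) = 2×168 + 11×174 + 3×165 + 4×13 + 1×232 = 336 + 1914 + 495 + 52 + 232 = 3029
ΣP(Jan 2018)Q(Feb 2018) = 2×168 + 10×174 + 2×165 + 4×13 + 1×232 = 336 + 1740 + 330 + 52 + 232 = 2690
P = 3029 / 2690 × 100 = 112.6022
Fisher = √(L × P) = √(113.8961 × 112.6022) = 113.2473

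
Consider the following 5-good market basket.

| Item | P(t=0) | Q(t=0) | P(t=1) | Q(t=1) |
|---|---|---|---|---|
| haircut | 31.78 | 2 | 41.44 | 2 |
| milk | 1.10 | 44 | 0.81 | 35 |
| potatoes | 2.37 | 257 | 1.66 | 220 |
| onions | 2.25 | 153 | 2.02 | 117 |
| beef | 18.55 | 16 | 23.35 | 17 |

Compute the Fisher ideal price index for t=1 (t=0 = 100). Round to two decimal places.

Laspeyres component (base-period weights):
ΣP(t=1)Q(t=0) = 41.44×2 + 0.81×44 + 1.66×257 + 2.02×153 + 23.35×16 = 82.88 + 35.64 + 426.62 + 309.06 + 373.6 = 1227.8
ΣP(t=0)Q(t=0) = 31.78×2 + 1.10×44 + 2.37×257 + 2.25×153 + 18.55×16 = 63.56 + 48.4 + 609.09 + 344.25 + 296.8 = 1362.1
L = 1227.8 / 1362.1 × 100 = 90.1402
Paasche component (current-period weights):
ΣP(t=1)Q(t=1) = 41.44×2 + 0.81×35 + 1.66×220 + 2.02×117 + 23.35×17 = 82.88 + 28.35 + 365.2 + 236.34 + 396.95 = 1109.72
ΣP(t=0)Q(t=1) = 31.78×2 + 1.10×35 + 2.37×220 + 2.25×117 + 18.55×17 = 63.56 + 38.5 + 521.4 + 263.25 + 315.35 = 1202.06
P = 1109.72 / 1202.06 × 100 = 92.3182
Fisher = √(L × P) = √(90.1402 × 92.3182) = 91.2227

91.22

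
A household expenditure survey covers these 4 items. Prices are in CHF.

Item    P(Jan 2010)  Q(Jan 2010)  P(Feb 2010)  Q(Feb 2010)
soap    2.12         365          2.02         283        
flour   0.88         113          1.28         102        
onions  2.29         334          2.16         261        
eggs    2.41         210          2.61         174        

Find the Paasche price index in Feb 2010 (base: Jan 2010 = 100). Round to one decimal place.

Paasche price index uses current-period quantities as weights.
ΣP(Feb 2010)·Q(Feb 2010) = 2.02×283 + 1.28×102 + 2.16×261 + 2.61×174 = 571.66 + 130.56 + 563.76 + 454.14 = 1720.12
ΣP(Jan 2010)·Q(Feb 2010) = 2.12×283 + 0.88×102 + 2.29×261 + 2.41×174 = 599.96 + 89.76 + 597.69 + 419.34 = 1706.75
Index = 1720.12 / 1706.75 × 100 = 100.7834

100.8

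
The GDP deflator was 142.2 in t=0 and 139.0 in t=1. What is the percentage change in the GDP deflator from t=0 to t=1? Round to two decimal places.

-2.25%

Change = (139.0 − 142.2) / 142.2 × 100
       = -3.2 / 142.2 × 100 = -2.2504%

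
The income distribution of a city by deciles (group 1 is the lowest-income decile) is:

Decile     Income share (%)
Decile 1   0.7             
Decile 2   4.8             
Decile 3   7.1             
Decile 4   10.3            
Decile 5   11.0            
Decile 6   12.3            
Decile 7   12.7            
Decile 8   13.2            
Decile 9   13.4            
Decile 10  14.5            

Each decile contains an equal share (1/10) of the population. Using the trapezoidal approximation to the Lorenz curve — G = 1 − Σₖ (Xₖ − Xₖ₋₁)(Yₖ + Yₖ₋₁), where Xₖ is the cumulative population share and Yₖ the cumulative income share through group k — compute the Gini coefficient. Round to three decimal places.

0.223

Cumulative income shares Yₖ: 0.0070, 0.0550, 0.1260, 0.2290, 0.3390, 0.4620, 0.5890, 0.7210, 0.8550, 1.0000
Σ (Xₖ−Xₖ₋₁)(Yₖ+Yₖ₋₁) = (1/10)(0.0070+0.0000) + (1/10)(0.0550+0.0070) + (1/10)(0.1260+0.0550) + (1/10)(0.2290+0.1260) + (1/10)(0.3390+0.2290) + (1/10)(0.4620+0.3390) + (1/10)(0.5890+0.4620) + (1/10)(0.7210+0.5890) + (1/10)(0.8550+0.7210) + (1/10)(1.0000+0.8550)
  = 0.0007 + 0.0062 + 0.0181 + 0.0355 + 0.0568 + 0.0801 + 0.1051 + 0.1310 + 0.1576 + 0.1855 = 0.7766
G = 1 − 0.7766 = 0.2234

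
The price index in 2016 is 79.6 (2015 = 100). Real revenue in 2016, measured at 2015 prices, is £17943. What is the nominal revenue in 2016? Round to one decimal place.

14282.6

Nominal = Real × (Index/100) = 17943 × (79.6/100)
        = 17943 × 0.796 = 14282.6280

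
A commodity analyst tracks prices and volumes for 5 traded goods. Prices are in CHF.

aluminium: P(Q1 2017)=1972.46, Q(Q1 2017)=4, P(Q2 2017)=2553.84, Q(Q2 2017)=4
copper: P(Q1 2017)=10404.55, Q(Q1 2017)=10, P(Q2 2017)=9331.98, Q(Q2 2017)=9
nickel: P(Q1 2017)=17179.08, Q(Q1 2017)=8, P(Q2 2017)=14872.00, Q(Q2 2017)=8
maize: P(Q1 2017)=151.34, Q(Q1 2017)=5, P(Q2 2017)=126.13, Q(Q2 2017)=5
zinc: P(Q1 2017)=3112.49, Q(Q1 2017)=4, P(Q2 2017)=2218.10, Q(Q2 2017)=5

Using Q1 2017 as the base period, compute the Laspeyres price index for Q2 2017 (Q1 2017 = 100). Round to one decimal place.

88.4

Laspeyres price index uses base-period quantities as weights.
ΣP(Q2 2017)·Q(Q1 2017) = 2553.84×4 + 9331.98×10 + 14872.00×8 + 126.13×5 + 2218.10×4 = 10215.36 + 93319.8 + 118976 + 630.65 + 8872.4 = 232014.21
ΣP(Q1 2017)·Q(Q1 2017) = 1972.46×4 + 10404.55×10 + 17179.08×8 + 151.34×5 + 3112.49×4 = 7889.84 + 104045.5 + 137432.64 + 756.7 + 12449.96 = 262574.64
Index = 232014.21 / 262574.64 × 100 = 88.3612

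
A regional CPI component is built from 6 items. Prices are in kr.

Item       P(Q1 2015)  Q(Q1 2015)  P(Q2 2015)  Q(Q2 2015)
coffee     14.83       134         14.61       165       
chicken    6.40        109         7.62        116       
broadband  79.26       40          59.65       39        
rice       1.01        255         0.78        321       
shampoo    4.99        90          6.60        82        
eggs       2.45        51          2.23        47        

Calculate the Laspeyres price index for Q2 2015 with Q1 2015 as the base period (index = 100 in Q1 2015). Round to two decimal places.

Laspeyres price index uses base-period quantities as weights.
ΣP(Q2 2015)·Q(Q1 2015) = 14.61×134 + 7.62×109 + 59.65×40 + 0.78×255 + 6.60×90 + 2.23×51 = 1957.74 + 830.58 + 2386 + 198.9 + 594 + 113.73 = 6080.95
ΣP(Q1 2015)·Q(Q1 2015) = 14.83×134 + 6.40×109 + 79.26×40 + 1.01×255 + 4.99×90 + 2.45×51 = 1987.22 + 697.6 + 3170.4 + 257.55 + 449.1 + 124.95 = 6686.82
Index = 6080.95 / 6686.82 × 100 = 90.9393

90.94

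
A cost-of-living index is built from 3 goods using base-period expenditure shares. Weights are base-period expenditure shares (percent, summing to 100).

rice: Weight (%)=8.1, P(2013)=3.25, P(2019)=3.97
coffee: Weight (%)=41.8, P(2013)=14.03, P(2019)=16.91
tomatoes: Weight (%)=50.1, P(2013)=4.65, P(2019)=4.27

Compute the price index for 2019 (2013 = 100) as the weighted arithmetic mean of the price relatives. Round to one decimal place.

rice: 8.1 × (3.97/3.25) = 8.1 × 1.221538 = 9.8945
coffee: 41.8 × (16.91/14.03) = 41.8 × 1.205274 = 50.3805
tomatoes: 50.1 × (4.27/4.65) = 50.1 × 0.918280 = 46.0058
Index = Σ wᵢ·(p₁ᵢ/p₀ᵢ) = 9.8945 + 50.3805 + 46.0058 = 106.2807

106.3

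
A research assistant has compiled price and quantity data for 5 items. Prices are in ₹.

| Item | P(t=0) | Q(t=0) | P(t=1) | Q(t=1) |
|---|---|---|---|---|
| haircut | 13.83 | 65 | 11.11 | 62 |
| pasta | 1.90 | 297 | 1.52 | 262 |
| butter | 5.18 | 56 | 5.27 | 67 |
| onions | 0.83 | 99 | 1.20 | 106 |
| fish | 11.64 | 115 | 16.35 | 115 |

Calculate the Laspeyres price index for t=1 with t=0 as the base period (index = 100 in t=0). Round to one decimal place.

109.3

Laspeyres price index uses base-period quantities as weights.
ΣP(t=1)·Q(t=0) = 11.11×65 + 1.52×297 + 5.27×56 + 1.20×99 + 16.35×115 = 722.15 + 451.44 + 295.12 + 118.8 + 1880.25 = 3467.76
ΣP(t=0)·Q(t=0) = 13.83×65 + 1.90×297 + 5.18×56 + 0.83×99 + 11.64×115 = 898.95 + 564.3 + 290.08 + 82.17 + 1338.6 = 3174.1
Index = 3467.76 / 3174.1 × 100 = 109.2518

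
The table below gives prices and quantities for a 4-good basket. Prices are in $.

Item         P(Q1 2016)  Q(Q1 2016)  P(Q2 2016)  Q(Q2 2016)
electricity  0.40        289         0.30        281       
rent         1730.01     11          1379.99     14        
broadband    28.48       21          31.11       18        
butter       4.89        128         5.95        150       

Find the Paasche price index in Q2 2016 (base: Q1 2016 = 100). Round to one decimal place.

81.5

Paasche price index uses current-period quantities as weights.
ΣP(Q2 2016)·Q(Q2 2016) = 0.30×281 + 1379.99×14 + 31.11×18 + 5.95×150 = 84.3 + 19319.86 + 559.98 + 892.5 = 20856.64
ΣP(Q1 2016)·Q(Q2 2016) = 0.40×281 + 1730.01×14 + 28.48×18 + 4.89×150 = 112.4 + 24220.14 + 512.64 + 733.5 = 25578.68
Index = 20856.64 / 25578.68 × 100 = 81.5392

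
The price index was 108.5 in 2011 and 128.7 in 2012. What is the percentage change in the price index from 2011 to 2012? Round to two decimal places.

18.62%

Change = (128.7 − 108.5) / 108.5 × 100
       = 20.2 / 108.5 × 100 = 18.6175%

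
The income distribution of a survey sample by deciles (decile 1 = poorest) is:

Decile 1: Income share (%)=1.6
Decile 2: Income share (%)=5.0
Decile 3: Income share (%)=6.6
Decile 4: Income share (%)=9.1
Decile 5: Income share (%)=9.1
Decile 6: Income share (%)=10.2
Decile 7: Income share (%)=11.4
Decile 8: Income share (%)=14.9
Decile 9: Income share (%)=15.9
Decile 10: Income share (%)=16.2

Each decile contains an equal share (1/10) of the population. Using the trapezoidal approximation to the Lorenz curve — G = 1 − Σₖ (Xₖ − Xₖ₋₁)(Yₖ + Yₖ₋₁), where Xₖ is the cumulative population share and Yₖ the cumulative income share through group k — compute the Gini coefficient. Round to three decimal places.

Cumulative income shares Yₖ: 0.0160, 0.0660, 0.1320, 0.2230, 0.3140, 0.4160, 0.5300, 0.6790, 0.8380, 1.0000
Σ (Xₖ−Xₖ₋₁)(Yₖ+Yₖ₋₁) = (1/10)(0.0160+0.0000) + (1/10)(0.0660+0.0160) + (1/10)(0.1320+0.0660) + (1/10)(0.2230+0.1320) + (1/10)(0.3140+0.2230) + (1/10)(0.4160+0.3140) + (1/10)(0.5300+0.4160) + (1/10)(0.6790+0.5300) + (1/10)(0.8380+0.6790) + (1/10)(1.0000+0.8380)
  = 0.0016 + 0.0082 + 0.0198 + 0.0355 + 0.0537 + 0.0730 + 0.0946 + 0.1209 + 0.1517 + 0.1838 = 0.7428
G = 1 − 0.7428 = 0.2572

0.257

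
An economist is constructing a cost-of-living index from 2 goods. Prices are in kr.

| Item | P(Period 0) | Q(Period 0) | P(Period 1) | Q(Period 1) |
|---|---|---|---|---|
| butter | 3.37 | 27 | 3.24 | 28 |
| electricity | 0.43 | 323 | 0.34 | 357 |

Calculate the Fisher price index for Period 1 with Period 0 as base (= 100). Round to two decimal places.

85.70

Laspeyres component (base-period weights):
ΣP(Period 1)Q(Period 0) = 3.24×27 + 0.34×323 = 87.48 + 109.82 = 197.3
ΣP(Period 0)Q(Period 0) = 3.37×27 + 0.43×323 = 90.99 + 138.89 = 229.88
L = 197.3 / 229.88 × 100 = 85.8274
Paasche component (current-period weights):
ΣP(Period 1)Q(Period 1) = 3.24×28 + 0.34×357 = 90.72 + 121.38 = 212.1
ΣP(Period 0)Q(Period 1) = 3.37×28 + 0.43×357 = 94.36 + 153.51 = 247.87
P = 212.1 / 247.87 × 100 = 85.5690
Fisher = √(L × P) = √(85.8274 × 85.5690) = 85.6981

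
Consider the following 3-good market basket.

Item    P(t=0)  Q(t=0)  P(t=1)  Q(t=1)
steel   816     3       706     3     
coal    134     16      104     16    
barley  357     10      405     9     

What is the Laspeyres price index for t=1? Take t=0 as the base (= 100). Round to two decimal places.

Laspeyres price index uses base-period quantities as weights.
ΣP(t=1)·Q(t=0) = 706×3 + 104×16 + 405×10 = 2118 + 1664 + 4050 = 7832
ΣP(t=0)·Q(t=0) = 816×3 + 134×16 + 357×10 = 2448 + 2144 + 3570 = 8162
Index = 7832 / 8162 × 100 = 95.9569

95.96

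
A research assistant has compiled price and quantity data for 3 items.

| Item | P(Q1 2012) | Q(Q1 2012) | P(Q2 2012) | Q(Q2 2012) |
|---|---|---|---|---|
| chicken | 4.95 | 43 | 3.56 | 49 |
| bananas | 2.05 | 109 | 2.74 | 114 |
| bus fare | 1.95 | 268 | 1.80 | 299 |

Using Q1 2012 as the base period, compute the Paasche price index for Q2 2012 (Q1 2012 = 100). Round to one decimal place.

96.8

Paasche price index uses current-period quantities as weights.
ΣP(Q2 2012)·Q(Q2 2012) = 3.56×49 + 2.74×114 + 1.80×299 = 174.44 + 312.36 + 538.2 = 1025
ΣP(Q1 2012)·Q(Q2 2012) = 4.95×49 + 2.05×114 + 1.95×299 = 242.55 + 233.7 + 583.05 = 1059.3
Index = 1025 / 1059.3 × 100 = 96.7620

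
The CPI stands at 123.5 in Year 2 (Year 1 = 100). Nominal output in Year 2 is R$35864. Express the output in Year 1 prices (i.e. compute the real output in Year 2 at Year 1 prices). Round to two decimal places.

29039.68

Real = Nominal ÷ (Index/100) = 35864 ÷ (123.5/100)
     = 35864 ÷ 1.235 = 29039.6761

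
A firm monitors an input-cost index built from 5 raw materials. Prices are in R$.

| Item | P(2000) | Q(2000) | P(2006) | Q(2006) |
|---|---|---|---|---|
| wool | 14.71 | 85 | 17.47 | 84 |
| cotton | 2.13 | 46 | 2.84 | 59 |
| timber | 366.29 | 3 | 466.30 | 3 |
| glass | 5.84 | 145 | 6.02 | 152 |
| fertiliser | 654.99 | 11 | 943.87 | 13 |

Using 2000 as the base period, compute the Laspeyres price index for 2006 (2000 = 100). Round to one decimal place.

Laspeyres price index uses base-period quantities as weights.
ΣP(2006)·Q(2000) = 17.47×85 + 2.84×46 + 466.30×3 + 6.02×145 + 943.87×11 = 1484.95 + 130.64 + 1398.9 + 872.9 + 10382.57 = 14269.96
ΣP(2000)·Q(2000) = 14.71×85 + 2.13×46 + 366.29×3 + 5.84×145 + 654.99×11 = 1250.35 + 97.98 + 1098.87 + 846.8 + 7204.89 = 10498.89
Index = 14269.96 / 10498.89 × 100 = 135.9187

135.9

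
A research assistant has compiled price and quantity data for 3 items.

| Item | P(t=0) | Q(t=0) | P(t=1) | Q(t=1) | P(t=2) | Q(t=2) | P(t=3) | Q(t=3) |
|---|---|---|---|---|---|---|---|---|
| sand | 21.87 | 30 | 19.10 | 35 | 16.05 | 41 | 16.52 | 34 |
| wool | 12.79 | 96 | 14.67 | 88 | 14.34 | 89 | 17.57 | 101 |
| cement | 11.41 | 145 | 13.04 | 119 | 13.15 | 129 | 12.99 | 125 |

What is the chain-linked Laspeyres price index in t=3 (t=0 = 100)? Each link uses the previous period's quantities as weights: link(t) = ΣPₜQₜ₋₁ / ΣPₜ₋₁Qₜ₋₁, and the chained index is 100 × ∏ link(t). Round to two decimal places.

113.93

Link t=0→t=1:
ΣP(t=1)Q(t=0) = 19.10×30 + 14.67×96 + 13.04×145 = 573 + 1408.32 + 1890.8 = 3872.12
ΣP(t=0)Q(t=0) = 21.87×30 + 12.79×96 + 11.41×145 = 656.1 + 1227.84 + 1654.45 = 3538.39
link = 3872.12/3538.39 = 1.094317
Link t=1→t=2:
ΣP(t=2)Q(t=1) = 16.05×35 + 14.34×88 + 13.15×119 = 561.75 + 1261.92 + 1564.85 = 3388.52
ΣP(t=1)Q(t=1) = 19.10×35 + 14.67×88 + 13.04×119 = 668.5 + 1290.96 + 1551.76 = 3511.22
link = 3388.52/3511.22 = 0.965055
Link t=2→t=3:
ΣP(t=3)Q(t=2) = 16.52×41 + 17.57×89 + 12.99×129 = 677.32 + 1563.73 + 1675.71 = 3916.76
ΣP(t=2)Q(t=2) = 16.05×41 + 14.34×89 + 13.15×129 = 658.05 + 1276.26 + 1696.35 = 3630.66
link = 3916.76/3630.66 = 1.078801
Chained index = 100 × 1.094317 × 0.965055 × 1.078801 = 113.9296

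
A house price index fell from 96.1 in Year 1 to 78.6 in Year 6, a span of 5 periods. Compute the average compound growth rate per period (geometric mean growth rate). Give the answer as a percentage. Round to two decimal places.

Growth factor = (78.6/96.1)^(1/5) = (0.817898)^(1/5) = 0.960594
Growth rate = 0.960594 − 1 = -0.039406 = -3.9406%

-3.94%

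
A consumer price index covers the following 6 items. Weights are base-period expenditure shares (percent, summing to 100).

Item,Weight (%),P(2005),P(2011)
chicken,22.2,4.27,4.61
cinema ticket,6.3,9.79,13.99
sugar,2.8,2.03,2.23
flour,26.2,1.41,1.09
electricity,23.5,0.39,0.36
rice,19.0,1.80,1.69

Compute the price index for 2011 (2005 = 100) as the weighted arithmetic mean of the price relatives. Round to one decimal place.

95.8

chicken: 22.2 × (4.61/4.27) = 22.2 × 1.079625 = 23.9677
cinema ticket: 6.3 × (13.99/9.79) = 6.3 × 1.429009 = 9.0028
sugar: 2.8 × (2.23/2.03) = 2.8 × 1.098522 = 3.0759
flour: 26.2 × (1.09/1.41) = 26.2 × 0.773050 = 20.2539
electricity: 23.5 × (0.36/0.39) = 23.5 × 0.923077 = 21.6923
rice: 19.0 × (1.69/1.80) = 19.0 × 0.938889 = 17.8389
Index = Σ wᵢ·(p₁ᵢ/p₀ᵢ) = 23.9677 + 9.0028 + 3.0759 + 20.2539 + 21.6923 + 17.8389 = 95.8314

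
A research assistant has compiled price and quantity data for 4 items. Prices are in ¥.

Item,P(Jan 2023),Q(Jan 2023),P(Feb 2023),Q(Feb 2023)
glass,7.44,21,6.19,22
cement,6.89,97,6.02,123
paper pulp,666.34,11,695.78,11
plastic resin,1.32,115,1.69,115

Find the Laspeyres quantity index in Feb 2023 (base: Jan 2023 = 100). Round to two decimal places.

Laspeyres quantity index uses base-period prices as weights.
ΣP(Jan 2023)·Q(Feb 2023) = 7.44×22 + 6.89×123 + 666.34×11 + 1.32×115 = 163.68 + 847.47 + 7329.74 + 151.8 = 8492.69
ΣP(Jan 2023)·Q(Jan 2023) = 7.44×21 + 6.89×97 + 666.34×11 + 1.32×115 = 156.24 + 668.33 + 7329.74 + 151.8 = 8306.11
Index = 8492.69 / 8306.11 × 100 = 102.2463

102.25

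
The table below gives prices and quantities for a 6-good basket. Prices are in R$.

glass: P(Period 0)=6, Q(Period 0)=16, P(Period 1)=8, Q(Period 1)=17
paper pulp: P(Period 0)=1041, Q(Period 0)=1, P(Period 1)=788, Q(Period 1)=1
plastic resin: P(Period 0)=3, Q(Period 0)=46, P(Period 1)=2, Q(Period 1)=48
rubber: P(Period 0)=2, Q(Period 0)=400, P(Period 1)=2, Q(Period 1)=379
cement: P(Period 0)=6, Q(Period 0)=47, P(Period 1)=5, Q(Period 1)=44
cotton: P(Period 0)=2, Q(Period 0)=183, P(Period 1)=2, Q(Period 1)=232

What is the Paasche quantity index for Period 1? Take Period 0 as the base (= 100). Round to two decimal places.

102.20

Paasche quantity index uses current-period prices as weights.
ΣP(Period 1)·Q(Period 1) = 8×17 + 788×1 + 2×48 + 2×379 + 5×44 + 2×232 = 136 + 788 + 96 + 758 + 220 + 464 = 2462
ΣP(Period 1)·Q(Period 0) = 8×16 + 788×1 + 2×46 + 2×400 + 5×47 + 2×183 = 128 + 788 + 92 + 800 + 235 + 366 = 2409
Index = 2462 / 2409 × 100 = 102.2001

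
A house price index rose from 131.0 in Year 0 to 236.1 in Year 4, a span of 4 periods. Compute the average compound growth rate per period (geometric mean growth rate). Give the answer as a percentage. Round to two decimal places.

15.87%

Growth factor = (236.1/131.0)^(1/4) = (1.802290)^(1/4) = 1.158660
Growth rate = 1.158660 − 1 = 0.158660 = 15.8660%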